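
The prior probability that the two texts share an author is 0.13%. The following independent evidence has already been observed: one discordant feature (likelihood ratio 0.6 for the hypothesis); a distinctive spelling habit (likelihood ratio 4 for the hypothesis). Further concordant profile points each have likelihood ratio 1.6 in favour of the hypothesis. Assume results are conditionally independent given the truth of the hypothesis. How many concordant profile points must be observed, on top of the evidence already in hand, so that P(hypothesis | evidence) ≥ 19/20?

Prior odds = 0.0013/0.9987 = 13/9987.
Combined Bayes factor of the evidence already in hand = 0.6 × 4 = 2.4.
Odds after that evidence = (13/9987) × 2.4 = 52/16645.
Target odds = 0.95/0.05 = 19.
Need 1.6ⁿ ≥ 19 ÷ (52/16645) = 316255/52.
1.6¹⁸ ≈4722.37 falls short of 316255/52 but 1.6¹⁹ ≈7555.79 reaches it, so n = 19.

19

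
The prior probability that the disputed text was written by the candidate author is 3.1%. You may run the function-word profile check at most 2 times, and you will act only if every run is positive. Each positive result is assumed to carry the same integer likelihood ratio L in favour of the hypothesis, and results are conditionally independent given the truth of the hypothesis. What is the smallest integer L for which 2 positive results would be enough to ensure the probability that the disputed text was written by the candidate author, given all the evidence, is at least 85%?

14

Prior odds = 0.031/0.969 = 31/969.
Target odds = 0.85/0.15 = 17/3.
Need L² ≥ 17/3 ÷ (31/969) = 5491/31.
13² = 169 < 5491/31 ≤ 196 = 14², so L = 14.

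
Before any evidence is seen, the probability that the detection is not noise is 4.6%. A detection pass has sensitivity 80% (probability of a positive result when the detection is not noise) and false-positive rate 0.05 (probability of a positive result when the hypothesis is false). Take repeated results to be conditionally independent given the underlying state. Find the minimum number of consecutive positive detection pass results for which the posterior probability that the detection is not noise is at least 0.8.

Prior odds: 0.046 ÷ 0.954 = 23/477.
Likelihood ratio of a positive result = 0.8/0.05 = 16.
Target odds: 0.8 ÷ 0.2 = 4.
Need (23/477) × 16ⁿ ≥ 4, i.e. 16ⁿ ≥ 1908/23.
16¹ = 16 falls short of 1908/23 but 16² = 256 reaches it, so n = 2.

2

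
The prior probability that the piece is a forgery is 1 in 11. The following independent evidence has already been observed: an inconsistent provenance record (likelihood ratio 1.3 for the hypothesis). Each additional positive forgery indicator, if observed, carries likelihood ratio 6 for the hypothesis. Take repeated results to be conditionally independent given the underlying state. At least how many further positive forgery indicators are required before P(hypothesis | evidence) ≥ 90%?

Prior odds = (1/11)/(10/11) = 0.1.
Bayes factor of the evidence already in hand = 1.3.
Odds after that evidence = 0.1 × 1.3 = 0.13.
Target odds = 0.9/0.1 = 9.
Need 6ⁿ ≥ 9 ÷ 0.13 = 900/13.
6² = 36 falls short of 900/13 but 6³ = 216 reaches it, so n = 3.

3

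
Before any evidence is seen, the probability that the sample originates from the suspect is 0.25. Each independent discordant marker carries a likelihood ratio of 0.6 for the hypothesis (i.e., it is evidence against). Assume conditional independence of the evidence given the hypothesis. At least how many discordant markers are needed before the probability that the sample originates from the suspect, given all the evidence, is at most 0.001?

Prior odds: 0.25 ÷ 0.75 = 1/3.
Likelihood ratio per discordant marker = 0.6.
Target posterior odds = 0.001/0.999 = 1/999.
Need (1/3) × 0.6ⁿ ≤ 1/999, i.e. 0.6ⁿ ≤ 1/333.
0.6¹¹ = 177147/48828125 is still above 1/333 but 0.6¹² = 531441/244140625 is at or below it, so n = 12.

12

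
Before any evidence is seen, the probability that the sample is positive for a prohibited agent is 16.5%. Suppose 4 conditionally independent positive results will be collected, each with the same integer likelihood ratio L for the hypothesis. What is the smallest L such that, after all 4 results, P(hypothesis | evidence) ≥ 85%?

Prior odds = 0.165/0.835 = 33/167.
Target odds = 0.85/0.15 = 17/3.
Need L⁴ ≥ 17/3 ÷ (33/167) = 2839/99.
2⁴ = 16 < 2839/99 ≤ 81 = 3⁴, so L = 3.

3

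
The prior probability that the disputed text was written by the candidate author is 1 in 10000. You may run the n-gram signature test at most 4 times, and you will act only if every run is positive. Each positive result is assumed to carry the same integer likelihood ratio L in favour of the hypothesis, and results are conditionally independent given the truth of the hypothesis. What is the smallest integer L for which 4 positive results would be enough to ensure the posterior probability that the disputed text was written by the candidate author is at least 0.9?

18

Prior odds = 0.0001/0.9999 = 1/9999.
Target odds = 0.9/0.1 = 9.
Need L⁴ ≥ 9 ÷ (1/9999) = 89991.
17⁴ = 83521 < 89991 ≤ 104976 = 18⁴, so L = 18.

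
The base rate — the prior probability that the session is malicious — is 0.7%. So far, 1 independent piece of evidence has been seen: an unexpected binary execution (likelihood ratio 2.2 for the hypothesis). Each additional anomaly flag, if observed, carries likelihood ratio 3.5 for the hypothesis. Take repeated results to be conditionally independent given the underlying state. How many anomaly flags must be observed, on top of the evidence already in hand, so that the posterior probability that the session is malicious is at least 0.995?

Prior odds = 0.007/0.993 = 7/993.
Bayes factor of the evidence already in hand = 2.2.
Odds after that evidence = (7/993) × 2.2 = 77/4965.
Target odds = 0.995/0.005 = 199.
Need 3.5ⁿ ≥ 199 ÷ (77/4965) = 988035/77.
3.5⁷ = 823543/128 falls short of 988035/77 but 3.5⁸ = 5764801/256 reaches it, so n = 8.

8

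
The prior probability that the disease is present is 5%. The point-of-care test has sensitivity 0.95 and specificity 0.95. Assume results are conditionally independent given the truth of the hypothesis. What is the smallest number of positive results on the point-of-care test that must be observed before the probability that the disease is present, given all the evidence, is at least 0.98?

3

Prior odds = 0.05/0.95 = 1/19.
False-positive rate = 1 − 0.95 = 0.05; likelihood ratio of a positive = 0.95/0.05 = 19.
Target posterior odds = 0.98/0.02 = 49.
Require 19ⁿ ≥ 49 ÷ (1/19) = 931.
19² = 361 falls short of 931 but 19³ = 6859 reaches it, so n = 3.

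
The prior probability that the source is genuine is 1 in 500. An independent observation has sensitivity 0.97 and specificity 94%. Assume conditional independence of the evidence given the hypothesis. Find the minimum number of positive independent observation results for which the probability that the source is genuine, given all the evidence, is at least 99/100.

4

Prior odds = 0.002/0.998 = 1/499.
False-positive rate = 1 − 0.94 = 0.06; likelihood ratio of a positive = 0.97/0.06 = 97/6.
Target odds: 0.99 ÷ 0.01 = 99.
Require (97/6)ⁿ ≥ 99 ÷ (1/499) = 49401.
(97/6)³ = 912673/216 falls short of 49401 but (97/6)⁴ = 88529281/1296 reaches it, so n = 4.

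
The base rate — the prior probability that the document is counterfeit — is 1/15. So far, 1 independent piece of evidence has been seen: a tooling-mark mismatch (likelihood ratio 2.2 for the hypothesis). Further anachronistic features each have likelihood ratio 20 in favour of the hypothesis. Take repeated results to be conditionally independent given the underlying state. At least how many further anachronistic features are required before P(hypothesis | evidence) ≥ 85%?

Prior odds = (1/15)/(14/15) = 1/14.
Bayes factor of the evidence already in hand = 2.2.
Odds after that evidence = (1/14) × 2.2 = 11/70.
Target odds = 0.85/0.15 = 17/3.
Need 20ⁿ ≥ 17/3 ÷ (11/70) = 1190/33.
20¹ = 20 falls short of 1190/33 but 20² = 400 reaches it, so n = 2.

2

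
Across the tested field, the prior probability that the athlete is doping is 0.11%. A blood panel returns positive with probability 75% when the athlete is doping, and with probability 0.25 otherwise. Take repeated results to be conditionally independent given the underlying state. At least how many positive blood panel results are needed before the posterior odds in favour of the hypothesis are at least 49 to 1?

10

Prior odds: 0.0011 ÷ 0.9989 = 11/9989.
Likelihood ratio of a positive result = 0.75/0.25 = 3.
Target odds = 49.
Require 3ⁿ ≥ 49 ÷ (11/9989) = 489461/11.
3⁹ = 19683 falls short of 489461/11 but 3¹⁰ = 59049 reaches it, so n = 10.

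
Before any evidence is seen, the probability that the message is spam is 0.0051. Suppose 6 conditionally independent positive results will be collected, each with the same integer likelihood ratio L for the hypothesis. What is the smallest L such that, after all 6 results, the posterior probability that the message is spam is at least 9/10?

Prior odds = 0.0051/0.9949 = 51/9949.
Target odds = 0.9/0.1 = 9.
Need L⁶ ≥ 9 ÷ (51/9949) = 29847/17.
3⁶ = 729 < 29847/17 ≤ 4096 = 4⁶, so L = 4.

4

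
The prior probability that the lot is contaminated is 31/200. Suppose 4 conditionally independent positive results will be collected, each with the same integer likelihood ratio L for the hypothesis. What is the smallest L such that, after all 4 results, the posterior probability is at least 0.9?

3

Prior odds = 0.155/0.845 = 31/169.
Target odds = 0.9/0.1 = 9.
Need L⁴ ≥ 9 ÷ (31/169) = 1521/31.
2⁴ = 16 < 1521/31 ≤ 81 = 3⁴, so L = 3.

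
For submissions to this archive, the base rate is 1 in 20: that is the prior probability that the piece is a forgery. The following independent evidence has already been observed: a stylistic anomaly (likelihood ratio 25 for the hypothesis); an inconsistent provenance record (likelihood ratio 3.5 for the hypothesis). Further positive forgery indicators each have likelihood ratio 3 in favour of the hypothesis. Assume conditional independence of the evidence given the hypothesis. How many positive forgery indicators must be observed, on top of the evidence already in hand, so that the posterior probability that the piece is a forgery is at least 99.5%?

Prior odds = 0.05/0.95 = 1/19.
Combined Bayes factor of the evidence already in hand = 25 × 3.5 = 87.5.
Odds after that evidence = (1/19) × 87.5 = 175/38.
Target odds = 0.995/0.005 = 199.
Need 3ⁿ ≥ 199 ÷ (175/38) = 7562/175.
3³ = 27 falls short of 7562/175 but 3⁴ = 81 reaches it, so n = 4.

4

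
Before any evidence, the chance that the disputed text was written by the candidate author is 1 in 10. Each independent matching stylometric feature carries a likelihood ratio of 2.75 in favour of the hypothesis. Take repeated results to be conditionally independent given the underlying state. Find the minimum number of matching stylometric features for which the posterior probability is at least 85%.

4

Prior odds = 0.1/0.9 = 1/9.
Likelihood ratio per matching stylometric feature = 2.75.
Target odds: 0.85 ÷ 0.15 = 17/3.
Require 2.75ⁿ ≥ 17/3 ÷ (1/9) = 51.
2.75³ = 20.796875 falls short of 51 but 2.75⁴ = 57.19140625 reaches it, so n = 4.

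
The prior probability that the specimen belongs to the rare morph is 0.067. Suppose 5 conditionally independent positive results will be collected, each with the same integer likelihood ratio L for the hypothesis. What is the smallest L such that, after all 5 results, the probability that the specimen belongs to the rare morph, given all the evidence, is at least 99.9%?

Prior odds = 0.067/0.933 = 67/933.
Target odds = 0.999/0.001 = 999.
Need L⁵ ≥ 999 ÷ (67/933) = 932067/67.
6⁵ = 7776 < 932067/67 ≤ 16807 = 7⁵, so L = 7.

7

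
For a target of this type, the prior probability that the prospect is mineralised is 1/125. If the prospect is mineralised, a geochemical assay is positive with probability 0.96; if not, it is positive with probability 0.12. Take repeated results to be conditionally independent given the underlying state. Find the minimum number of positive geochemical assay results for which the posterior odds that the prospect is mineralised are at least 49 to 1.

Prior odds: 0.008 ÷ 0.992 = 1/124.
Likelihood ratio of a positive = 0.96/0.12 = 8.
Target odds = 49.
Need (1/124) × 8ⁿ ≥ 49, i.e. 8ⁿ ≥ 6076.
8⁴ = 4096 falls short of 6076 but 8⁵ = 32768 reaches it, so n = 5.

5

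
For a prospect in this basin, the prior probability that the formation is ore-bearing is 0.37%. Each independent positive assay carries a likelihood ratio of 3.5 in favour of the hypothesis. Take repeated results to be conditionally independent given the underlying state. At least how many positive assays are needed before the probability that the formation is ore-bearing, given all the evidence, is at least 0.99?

9

Prior odds: 0.0037 ÷ 0.9963 = 37/9963.
Likelihood ratio per positive assay = 3.5.
Target posterior odds = 0.99/0.01 = 99.
Need (37/9963) × 3.5ⁿ ≥ 99, i.e. 3.5ⁿ ≥ 986337/37.
3.5⁸ = 5764801/256 falls short of 986337/37 but 3.5⁹ = 40353607/512 reaches it, so n = 9.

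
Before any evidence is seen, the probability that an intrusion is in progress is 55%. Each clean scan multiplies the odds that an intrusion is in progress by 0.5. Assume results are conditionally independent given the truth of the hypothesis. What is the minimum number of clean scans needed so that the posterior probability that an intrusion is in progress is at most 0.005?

Prior odds: 0.55 ÷ 0.45 = 11/9.
Likelihood ratio per clean scan = 0.5.
Target posterior odds = 0.005/0.995 = 1/199.
Require 0.5ⁿ ≤ 1/199 ÷ (11/9) = 9/2189.
0.5⁷ = 0.0078125 is still above 9/2189 but 0.5⁸ = 0.00390625 is at or below it, so n = 8.

8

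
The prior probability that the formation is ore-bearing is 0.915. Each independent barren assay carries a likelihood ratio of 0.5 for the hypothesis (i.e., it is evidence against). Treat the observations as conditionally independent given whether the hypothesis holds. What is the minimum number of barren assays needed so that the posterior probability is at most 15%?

6

Prior odds = 0.915/0.085 = 183/17.
Likelihood ratio per barren assay = 0.5.
Target odds: 0.15 ÷ 0.85 = 3/17.
Require 0.5ⁿ ≤ 3/17 ÷ (183/17) = 1/61.
0.5⁵ = 0.03125 is still above 1/61 but 0.5⁶ = 0.015625 is at or below it, so n = 6.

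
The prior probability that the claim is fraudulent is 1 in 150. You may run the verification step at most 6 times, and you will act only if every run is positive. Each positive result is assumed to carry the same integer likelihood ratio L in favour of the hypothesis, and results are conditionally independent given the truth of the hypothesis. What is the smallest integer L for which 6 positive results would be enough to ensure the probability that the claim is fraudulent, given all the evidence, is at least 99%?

Prior odds = (1/150)/(149/150) = 1/149.
Target odds = 0.99/0.01 = 99.
Need L⁶ ≥ 99 ÷ (1/149) = 14751.
4⁶ = 4096 < 14751 ≤ 15625 = 5⁶, so L = 5.

5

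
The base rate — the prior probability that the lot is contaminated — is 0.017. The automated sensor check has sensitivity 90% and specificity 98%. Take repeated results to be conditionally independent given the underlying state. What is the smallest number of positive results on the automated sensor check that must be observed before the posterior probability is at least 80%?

2

Prior odds: 0.017 ÷ 0.983 = 17/983.
False-positive rate = 1 − 0.98 = 0.02; likelihood ratio of a positive = 0.9/0.02 = 45.
Target odds: 0.8 ÷ 0.2 = 4.
Require 45ⁿ ≥ 4 ÷ (17/983) = 3932/17.
45¹ = 45 falls short of 3932/17 but 45² = 2025 reaches it, so n = 2.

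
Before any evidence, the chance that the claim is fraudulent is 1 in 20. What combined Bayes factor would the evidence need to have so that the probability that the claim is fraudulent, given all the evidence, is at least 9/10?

171

Prior odds = 0.05/0.95 = 1/19.
Target odds = 0.9/0.1 = 9.
Required Bayes factor = 9 ÷ (1/19) = 171.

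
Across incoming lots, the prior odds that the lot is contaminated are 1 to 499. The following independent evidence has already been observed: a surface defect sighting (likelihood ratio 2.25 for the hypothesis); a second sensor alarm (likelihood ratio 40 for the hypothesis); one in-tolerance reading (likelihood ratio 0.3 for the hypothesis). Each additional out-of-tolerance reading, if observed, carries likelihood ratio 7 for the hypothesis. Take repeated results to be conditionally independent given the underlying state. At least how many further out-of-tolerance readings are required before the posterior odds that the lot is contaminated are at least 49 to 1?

4

Prior odds = 1/499.
Combined Bayes factor of the evidence already in hand = 2.25 × 40 × 0.3 = 27.
Odds after that evidence = (1/499) × 27 = 27/499.
Target odds = 49.
Need 7ⁿ ≥ 49 ÷ (27/499) = 24451/27.
7³ = 343 falls short of 24451/27 but 7⁴ = 2401 reaches it, so n = 4.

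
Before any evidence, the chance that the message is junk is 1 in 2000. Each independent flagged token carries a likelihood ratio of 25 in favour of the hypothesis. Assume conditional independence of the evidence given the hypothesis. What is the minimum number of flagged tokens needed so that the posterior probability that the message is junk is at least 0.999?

Prior odds: 0.0005 ÷ 0.9995 = 1/1999.
Likelihood ratio per flagged token = 25.
Target posterior odds = 0.999/0.001 = 999.
Need (1/1999) × 25ⁿ ≥ 999, i.e. 25ⁿ ≥ 1997001.
25⁴ = 390625 falls short of 1997001 but 25⁵ = 9765625 reaches it, so n = 5.

5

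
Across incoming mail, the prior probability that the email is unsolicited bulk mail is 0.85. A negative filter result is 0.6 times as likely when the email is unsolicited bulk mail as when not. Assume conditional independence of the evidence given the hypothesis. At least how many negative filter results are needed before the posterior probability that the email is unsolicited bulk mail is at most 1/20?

10

Prior odds = 0.85/0.15 = 17/3.
Likelihood ratio per negative filter result = 0.6.
Target odds: 0.05 ÷ 0.95 = 1/19.
Need (17/3) × 0.6ⁿ ≤ 1/19, i.e. 0.6ⁿ ≤ 3/323.
0.6⁹ = 19683/1953125 is still above 3/323 but 0.6¹⁰ = 59049/9765625 is at or below it, so n = 10.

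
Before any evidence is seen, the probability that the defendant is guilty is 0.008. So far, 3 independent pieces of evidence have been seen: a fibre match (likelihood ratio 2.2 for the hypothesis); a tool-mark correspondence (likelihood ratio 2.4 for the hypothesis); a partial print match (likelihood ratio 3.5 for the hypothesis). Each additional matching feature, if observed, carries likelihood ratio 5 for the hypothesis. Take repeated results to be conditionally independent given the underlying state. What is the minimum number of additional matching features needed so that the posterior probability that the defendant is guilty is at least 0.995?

5

Prior odds = 0.008/0.992 = 1/124.
Combined Bayes factor of the evidence already in hand = 2.2 × 2.4 × 3.5 = 18.48.
Odds after that evidence = (1/124) × 18.48 = 231/1550.
Target odds = 0.995/0.005 = 199.
Need 5ⁿ ≥ 199 ÷ (231/1550) = 308450/231.
5⁴ = 625 falls short of 308450/231 but 5⁵ = 3125 reaches it, so n = 5.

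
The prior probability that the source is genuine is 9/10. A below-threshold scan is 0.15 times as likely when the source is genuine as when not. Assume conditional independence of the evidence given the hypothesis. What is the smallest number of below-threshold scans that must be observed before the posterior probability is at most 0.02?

4

Prior odds = 0.9/0.1 = 9.
Likelihood ratio per below-threshold scan = 0.15.
Target posterior odds = 0.02/0.98 = 1/49.
Need 9 × 0.15ⁿ ≤ 1/49, i.e. 0.15ⁿ ≤ 1/441.
0.15³ = 0.003375 is still above 1/441 but 0.15⁴ = 81/160000 is at or below it, so n = 4.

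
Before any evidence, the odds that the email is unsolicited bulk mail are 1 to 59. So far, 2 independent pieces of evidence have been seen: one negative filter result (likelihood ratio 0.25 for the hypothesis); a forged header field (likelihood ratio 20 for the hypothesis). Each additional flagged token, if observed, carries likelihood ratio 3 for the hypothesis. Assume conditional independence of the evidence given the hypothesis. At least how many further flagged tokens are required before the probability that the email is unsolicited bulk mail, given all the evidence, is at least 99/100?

Prior odds = 1/59.
Combined Bayes factor of the evidence already in hand = 0.25 × 20 = 5.
Odds after that evidence = (1/59) × 5 = 5/59.
Target odds = 0.99/0.01 = 99.
Need 3ⁿ ≥ 99 ÷ (5/59) = 1168.2.
3⁶ = 729 falls short of 1168.2 but 3⁷ = 2187 reaches it, so n = 7.

7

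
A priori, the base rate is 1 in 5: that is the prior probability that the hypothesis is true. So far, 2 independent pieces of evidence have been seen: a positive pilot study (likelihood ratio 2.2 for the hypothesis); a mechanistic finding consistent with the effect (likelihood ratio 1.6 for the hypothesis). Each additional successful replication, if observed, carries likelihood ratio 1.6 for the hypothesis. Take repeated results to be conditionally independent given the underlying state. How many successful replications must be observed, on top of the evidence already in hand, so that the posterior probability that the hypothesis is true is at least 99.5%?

12

Prior odds = 0.2/0.8 = 0.25.
Combined Bayes factor of the evidence already in hand = 2.2 × 1.6 = 3.52.
Odds after that evidence = 0.25 × 3.52 = 0.88.
Target odds = 0.995/0.005 = 199.
Need 1.6ⁿ ≥ 199 ÷ 0.88 = 4975/22.
1.6¹¹ ≈175.922 falls short of 4975/22 but 1.6¹² ≈281.475 reaches it, so n = 12.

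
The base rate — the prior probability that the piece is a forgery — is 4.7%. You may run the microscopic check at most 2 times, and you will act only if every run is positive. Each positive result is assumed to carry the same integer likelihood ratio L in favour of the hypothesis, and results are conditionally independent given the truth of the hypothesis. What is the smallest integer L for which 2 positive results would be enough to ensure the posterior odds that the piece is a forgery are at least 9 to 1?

14

Prior odds = 0.047/0.953 = 47/953.
Target odds = 9.
Need L² ≥ 9 ÷ (47/953) = 8577/47.
13² = 169 < 8577/47 ≤ 196 = 14², so L = 14.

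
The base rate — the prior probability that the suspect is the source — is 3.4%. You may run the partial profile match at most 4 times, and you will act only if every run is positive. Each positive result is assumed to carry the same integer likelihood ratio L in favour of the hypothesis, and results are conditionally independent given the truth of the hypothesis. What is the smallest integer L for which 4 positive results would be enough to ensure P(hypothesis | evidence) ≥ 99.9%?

13

Prior odds = 0.034/0.966 = 17/483.
Target odds = 0.999/0.001 = 999.
Need L⁴ ≥ 999 ÷ (17/483) = 482517/17.
12⁴ = 20736 < 482517/17 ≤ 28561 = 13⁴, so L = 13.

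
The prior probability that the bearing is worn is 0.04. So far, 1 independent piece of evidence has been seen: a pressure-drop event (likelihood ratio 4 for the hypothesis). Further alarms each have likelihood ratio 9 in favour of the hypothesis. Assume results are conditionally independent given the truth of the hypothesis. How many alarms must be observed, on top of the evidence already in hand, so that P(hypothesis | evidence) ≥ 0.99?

3

Prior odds = 0.04/0.96 = 1/24.
Bayes factor of the evidence already in hand = 4.
Odds after that evidence = (1/24) × 4 = 1/6.
Target odds = 0.99/0.01 = 99.
Need 9ⁿ ≥ 99 ÷ (1/6) = 594.
9² = 81 falls short of 594 but 9³ = 729 reaches it, so n = 3.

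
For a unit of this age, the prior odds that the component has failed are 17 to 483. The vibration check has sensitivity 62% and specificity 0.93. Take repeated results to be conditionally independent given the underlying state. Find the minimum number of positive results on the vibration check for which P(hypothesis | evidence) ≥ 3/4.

3

Prior odds = 17/483.
False-positive rate = 1 − 0.93 = 0.07; likelihood ratio of a positive = 0.62/0.07 = 62/7.
Target odds: 0.75 ÷ 0.25 = 3.
Require (62/7)ⁿ ≥ 3 ÷ (17/483) = 1449/17.
(62/7)² = 3844/49 falls short of 1449/17 but (62/7)³ = 238328/343 reaches it, so n = 3.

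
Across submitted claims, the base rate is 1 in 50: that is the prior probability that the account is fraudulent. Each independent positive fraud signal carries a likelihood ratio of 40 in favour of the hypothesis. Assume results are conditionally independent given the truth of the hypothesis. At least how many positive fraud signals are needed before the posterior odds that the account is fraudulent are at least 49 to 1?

3

Prior odds: 0.02 ÷ 0.98 = 1/49.
Likelihood ratio per positive fraud signal = 40.
Target odds = 49.
Require 40ⁿ ≥ 49 ÷ (1/49) = 2401.
40² = 1600 falls short of 2401 but 40³ = 64000 reaches it, so n = 3.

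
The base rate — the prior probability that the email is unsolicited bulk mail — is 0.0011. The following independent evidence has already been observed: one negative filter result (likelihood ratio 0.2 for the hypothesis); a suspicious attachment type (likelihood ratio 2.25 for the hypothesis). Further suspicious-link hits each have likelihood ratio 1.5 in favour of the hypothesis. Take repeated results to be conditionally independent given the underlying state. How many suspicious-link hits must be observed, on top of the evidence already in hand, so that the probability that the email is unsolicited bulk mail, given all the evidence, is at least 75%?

22

Prior odds = 0.0011/0.9989 = 11/9989.
Combined Bayes factor of the evidence already in hand = 0.2 × 2.25 = 0.45.
Odds after that evidence = (11/9989) × 0.45 = 99/199780.
Target odds = 0.75/0.25 = 3.
Need 1.5ⁿ ≥ 3 ÷ (99/199780) = 199780/33.
1.5²¹ ≈4987.89 falls short of 199780/33 but 1.5²² ≈7481.83 reaches it, so n = 22.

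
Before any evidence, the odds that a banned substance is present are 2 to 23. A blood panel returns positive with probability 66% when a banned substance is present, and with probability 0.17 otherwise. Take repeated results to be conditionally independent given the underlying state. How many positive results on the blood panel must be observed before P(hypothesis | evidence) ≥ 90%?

Prior odds = 2/23.
Likelihood ratio of a positive result = 0.66/0.17 = 66/17.
Target posterior odds = 0.9/0.1 = 9.
Require (66/17)ⁿ ≥ 9 ÷ (2/23) = 103.5.
(66/17)³ = 287496/4913 falls short of 103.5 but (66/17)⁴ = 18974736/83521 reaches it, so n = 4.

4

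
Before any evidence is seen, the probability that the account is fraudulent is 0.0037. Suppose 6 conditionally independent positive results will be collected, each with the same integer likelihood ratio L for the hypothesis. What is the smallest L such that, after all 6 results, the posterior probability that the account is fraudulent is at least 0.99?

6

Prior odds = 0.0037/0.9963 = 37/9963.
Target odds = 0.99/0.01 = 99.
Need L⁶ ≥ 99 ÷ (37/9963) = 986337/37.
5⁶ = 15625 < 986337/37 ≤ 46656 = 6⁶, so L = 6.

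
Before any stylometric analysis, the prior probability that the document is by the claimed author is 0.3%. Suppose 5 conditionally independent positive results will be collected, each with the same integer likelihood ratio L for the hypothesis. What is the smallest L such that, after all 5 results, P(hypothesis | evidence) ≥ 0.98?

7

Prior odds = 0.003/0.997 = 3/997.
Target odds = 0.98/0.02 = 49.
Need L⁵ ≥ 49 ÷ (3/997) = 48853/3.
6⁵ = 7776 < 48853/3 ≤ 16807 = 7⁵, so L = 7.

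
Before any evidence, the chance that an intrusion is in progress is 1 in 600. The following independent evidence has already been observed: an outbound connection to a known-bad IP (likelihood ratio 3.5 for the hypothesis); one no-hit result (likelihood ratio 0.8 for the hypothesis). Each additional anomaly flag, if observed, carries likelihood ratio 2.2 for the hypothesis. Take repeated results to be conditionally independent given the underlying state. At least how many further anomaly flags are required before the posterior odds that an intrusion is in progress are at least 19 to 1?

11

Prior odds = (1/600)/(599/600) = 1/599.
Combined Bayes factor of the evidence already in hand = 3.5 × 0.8 = 2.8.
Odds after that evidence = (1/599) × 2.8 = 14/2995.
Target odds = 19.
Need 2.2ⁿ ≥ 19 ÷ (14/2995) = 56905/14.
2.2¹⁰ ≈2655.99 falls short of 56905/14 but 2.2¹¹ ≈5843.18 reaches it, so n = 11.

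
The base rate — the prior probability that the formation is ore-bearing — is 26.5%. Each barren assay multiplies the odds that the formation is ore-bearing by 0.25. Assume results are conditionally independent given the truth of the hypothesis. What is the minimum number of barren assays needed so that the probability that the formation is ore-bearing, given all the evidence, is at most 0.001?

Prior odds: 0.265 ÷ 0.735 = 53/147.
Likelihood ratio per barren assay = 0.25.
Target odds: 0.001 ÷ 0.999 = 1/999.
Need (53/147) × 0.25ⁿ ≤ 1/999, i.e. 0.25ⁿ ≤ 49/17649.
0.25⁴ = 0.00390625 is still above 49/17649 but 0.25⁵ = 1/1024 is at or below it, so n = 5.

5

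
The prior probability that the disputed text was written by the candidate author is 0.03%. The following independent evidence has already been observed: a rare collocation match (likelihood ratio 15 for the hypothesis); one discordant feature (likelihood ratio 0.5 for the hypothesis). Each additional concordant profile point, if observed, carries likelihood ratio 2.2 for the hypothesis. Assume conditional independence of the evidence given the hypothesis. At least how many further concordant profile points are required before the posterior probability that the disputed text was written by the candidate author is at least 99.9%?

Prior odds = 0.0003/0.9997 = 3/9997.
Combined Bayes factor of the evidence already in hand = 15 × 0.5 = 7.5.
Odds after that evidence = (3/9997) × 7.5 = 45/19994.
Target odds = 0.999/0.001 = 999.
Need 2.2ⁿ ≥ 999 ÷ (45/19994) = 443866.8.
2.2¹⁶ ≈301136 falls short of 443866.8 but 2.2¹⁷ ≈662500 reaches it, so n = 17.

17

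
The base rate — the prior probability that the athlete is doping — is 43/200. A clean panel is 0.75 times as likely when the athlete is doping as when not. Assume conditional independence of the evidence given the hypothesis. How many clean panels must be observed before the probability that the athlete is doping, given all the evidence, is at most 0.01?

Prior odds = 0.215/0.785 = 43/157.
Likelihood ratio per clean panel = 0.75.
Target posterior odds = 0.01/0.99 = 1/99.
Need (43/157) × 0.75ⁿ ≤ 1/99, i.e. 0.75ⁿ ≤ 157/4257.
0.75¹¹ = 177147/4194304 is still above 157/4257 but 0.75¹² = 531441/16777216 is at or below it, so n = 12.

12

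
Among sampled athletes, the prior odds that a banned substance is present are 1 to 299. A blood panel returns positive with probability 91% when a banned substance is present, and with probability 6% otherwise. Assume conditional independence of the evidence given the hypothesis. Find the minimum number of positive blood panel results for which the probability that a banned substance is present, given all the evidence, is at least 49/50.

Prior odds = 1/299.
Likelihood ratio of a positive result = 0.91/0.06 = 91/6.
Target posterior odds = 0.98/0.02 = 49.
Need (1/299) × (91/6)ⁿ ≥ 49, i.e. (91/6)ⁿ ≥ 14651.
(91/6)³ = 753571/216 falls short of 14651 but (91/6)⁴ = 68574961/1296 reaches it, so n = 4.

4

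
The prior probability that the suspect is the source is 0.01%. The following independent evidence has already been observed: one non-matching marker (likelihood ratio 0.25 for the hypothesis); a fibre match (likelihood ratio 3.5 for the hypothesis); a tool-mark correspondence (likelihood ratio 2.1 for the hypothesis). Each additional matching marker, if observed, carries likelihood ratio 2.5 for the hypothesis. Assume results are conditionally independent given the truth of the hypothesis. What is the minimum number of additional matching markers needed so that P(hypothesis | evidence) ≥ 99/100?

15

Prior odds = 0.0001/0.9999 = 1/9999.
Combined Bayes factor of the evidence already in hand = 0.25 × 3.5 × 2.1 = 1.8375.
Odds after that evidence = (1/9999) × 1.8375 = 49/266640.
Target odds = 0.99/0.01 = 99.
Need 2.5ⁿ ≥ 99 ÷ (49/266640) = 26397360/49.
2.5¹⁴ ≈372529 falls short of 26397360/49 but 2.5¹⁵ ≈931323 reaches it, so n = 15.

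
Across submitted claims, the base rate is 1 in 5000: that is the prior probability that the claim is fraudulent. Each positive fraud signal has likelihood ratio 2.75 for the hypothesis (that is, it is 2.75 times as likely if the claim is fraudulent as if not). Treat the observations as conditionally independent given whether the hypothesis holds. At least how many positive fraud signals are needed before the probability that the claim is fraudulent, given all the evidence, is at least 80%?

Prior odds: 0.0002 ÷ 0.9998 = 1/4999.
Likelihood ratio per positive fraud signal = 2.75.
Target posterior odds = 0.8/0.2 = 4.
Need (1/4999) × 2.75ⁿ ≥ 4, i.e. 2.75ⁿ ≥ 19996.
2.75⁹ ≈8994.86 falls short of 19996 but 2.75¹⁰ ≈24735.9 reaches it, so n = 10.

10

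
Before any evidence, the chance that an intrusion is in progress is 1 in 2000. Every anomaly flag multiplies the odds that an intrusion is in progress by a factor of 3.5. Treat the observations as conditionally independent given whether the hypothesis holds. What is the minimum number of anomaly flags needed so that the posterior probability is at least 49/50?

Prior odds = 0.0005/0.9995 = 1/1999.
Likelihood ratio per anomaly flag = 3.5.
Target odds: 0.98 ÷ 0.02 = 49.
Need (1/1999) × 3.5ⁿ ≥ 49, i.e. 3.5ⁿ ≥ 97951.
3.5⁹ = 40353607/512 falls short of 97951 but 3.5¹⁰ = 282475249/1024 reaches it, so n = 10.

10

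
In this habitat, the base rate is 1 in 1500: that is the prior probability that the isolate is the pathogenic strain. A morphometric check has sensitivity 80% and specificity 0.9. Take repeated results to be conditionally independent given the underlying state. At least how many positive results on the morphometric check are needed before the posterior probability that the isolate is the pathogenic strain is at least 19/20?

5

Prior odds: (1/1500) ÷ (1499/1500) = 1/1499.
False-positive rate = 1 − 0.9 = 0.1; likelihood ratio of a positive = 0.8/0.1 = 8.
Target posterior odds = 0.95/0.05 = 19.
Need (1/1499) × 8ⁿ ≥ 19, i.e. 8ⁿ ≥ 28481.
8⁴ = 4096 falls short of 28481 but 8⁵ = 32768 reaches it, so n = 5.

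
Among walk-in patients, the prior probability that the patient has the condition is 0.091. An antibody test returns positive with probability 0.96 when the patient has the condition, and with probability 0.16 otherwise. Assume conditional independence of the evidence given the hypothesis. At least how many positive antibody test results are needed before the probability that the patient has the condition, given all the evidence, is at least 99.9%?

6

Prior odds = 0.091/0.909 = 91/909.
Likelihood ratio of a positive result = 0.96/0.16 = 6.
Target odds: 0.999 ÷ 0.001 = 999.
Require 6ⁿ ≥ 999 ÷ (91/909) = 908091/91.
6⁵ = 7776 falls short of 908091/91 but 6⁶ = 46656 reaches it, so n = 6.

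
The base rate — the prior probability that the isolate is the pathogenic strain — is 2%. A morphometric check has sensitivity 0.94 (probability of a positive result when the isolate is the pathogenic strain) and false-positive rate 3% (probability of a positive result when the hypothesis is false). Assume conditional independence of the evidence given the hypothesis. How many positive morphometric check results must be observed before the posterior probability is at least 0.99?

Prior odds = 0.02/0.98 = 1/49.
Likelihood ratio of a positive result = 0.94/0.03 = 94/3.
Target odds: 0.99 ÷ 0.01 = 99.
Need (1/49) × (94/3)ⁿ ≥ 99, i.e. (94/3)ⁿ ≥ 4851.
(94/3)² = 8836/9 falls short of 4851 but (94/3)³ = 830584/27 reaches it, so n = 3.

3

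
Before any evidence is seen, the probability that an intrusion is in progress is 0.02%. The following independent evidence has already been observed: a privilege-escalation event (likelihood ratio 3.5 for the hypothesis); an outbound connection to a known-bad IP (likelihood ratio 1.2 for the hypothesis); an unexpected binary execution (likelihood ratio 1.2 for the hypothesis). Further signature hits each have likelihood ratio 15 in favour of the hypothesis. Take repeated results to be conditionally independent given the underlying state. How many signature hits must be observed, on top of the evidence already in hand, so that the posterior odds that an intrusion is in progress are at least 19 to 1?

Prior odds = 0.0002/0.9998 = 1/4999.
Combined Bayes factor of the evidence already in hand = 3.5 × 1.2 × 1.2 = 5.04.
Odds after that evidence = (1/4999) × 5.04 = 126/124975.
Target odds = 19.
Need 15ⁿ ≥ 19 ÷ (126/124975) = 2374525/126.
15³ = 3375 falls short of 2374525/126 but 15⁴ = 50625 reaches it, so n = 4.

4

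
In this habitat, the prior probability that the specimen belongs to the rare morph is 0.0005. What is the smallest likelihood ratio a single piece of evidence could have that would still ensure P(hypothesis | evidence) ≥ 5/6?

Prior odds = 0.0005/0.9995 = 1/1999.
Target odds = (5/6)/(1/6) = 5.
Required Bayes factor = 5 ÷ (1/1999) = 9995.

9995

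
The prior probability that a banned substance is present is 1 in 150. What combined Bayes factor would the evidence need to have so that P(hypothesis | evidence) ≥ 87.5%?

Prior odds = (1/150)/(149/150) = 1/149.
Target odds = 0.875/0.125 = 7.
Required Bayes factor = 7 ÷ (1/149) = 1043.

1043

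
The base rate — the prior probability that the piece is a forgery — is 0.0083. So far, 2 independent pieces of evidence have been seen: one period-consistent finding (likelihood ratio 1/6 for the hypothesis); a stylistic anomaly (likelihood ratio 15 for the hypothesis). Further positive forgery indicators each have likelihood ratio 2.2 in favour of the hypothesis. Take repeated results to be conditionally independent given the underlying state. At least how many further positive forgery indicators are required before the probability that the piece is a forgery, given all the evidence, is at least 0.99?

11

Prior odds = 0.0083/0.9917 = 83/9917.
Combined Bayes factor of the evidence already in hand = (1/6) × 15 = 2.5.
Odds after that evidence = (83/9917) × 2.5 = 415/19834.
Target odds = 0.99/0.01 = 99.
Need 2.2ⁿ ≥ 99 ÷ (415/19834) = 1963566/415.
2.2¹⁰ ≈2655.99 falls short of 1963566/415 but 2.2¹¹ ≈5843.18 reaches it, so n = 11.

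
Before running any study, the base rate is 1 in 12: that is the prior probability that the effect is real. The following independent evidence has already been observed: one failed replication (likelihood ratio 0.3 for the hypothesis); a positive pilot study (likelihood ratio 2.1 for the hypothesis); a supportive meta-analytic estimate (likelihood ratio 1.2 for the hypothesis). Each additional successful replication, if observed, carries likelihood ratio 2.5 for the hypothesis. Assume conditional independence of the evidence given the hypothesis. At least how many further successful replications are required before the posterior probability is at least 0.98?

Prior odds = (1/12)/(11/12) = 1/11.
Combined Bayes factor of the evidence already in hand = 0.3 × 2.1 × 1.2 = 0.756.
Odds after that evidence = (1/11) × 0.756 = 189/2750.
Target odds = 0.98/0.02 = 49.
Need 2.5ⁿ ≥ 49 ÷ (189/2750) = 19250/27.
2.5⁷ = 610.3515625 falls short of 19250/27 but 2.5⁸ = 390625/256 reaches it, so n = 8.

8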